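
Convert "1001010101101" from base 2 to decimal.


Input: "1001010101101" in base 2
Positional expansion:
  Digit '1' (value 1) x 2^12 = 4096
  Digit '0' (value 0) x 2^11 = 0
  Digit '0' (value 0) x 2^10 = 0
  Digit '1' (value 1) x 2^9 = 512
  Digit '0' (value 0) x 2^8 = 0
  Digit '1' (value 1) x 2^7 = 128
  Digit '0' (value 0) x 2^6 = 0
  Digit '1' (value 1) x 2^5 = 32
  Digit '0' (value 0) x 2^4 = 0
  Digit '1' (value 1) x 2^3 = 8
  Digit '1' (value 1) x 2^2 = 4
  Digit '0' (value 0) x 2^1 = 0
  Digit '1' (value 1) x 2^0 = 1
Sum = 4781

4781


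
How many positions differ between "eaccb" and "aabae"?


Comparing "eaccb" and "aabae" position by position:
  Position 0: 'e' vs 'a' => DIFFER
  Position 1: 'a' vs 'a' => same
  Position 2: 'c' vs 'b' => DIFFER
  Position 3: 'c' vs 'a' => DIFFER
  Position 4: 'b' vs 'e' => DIFFER
Positions that differ: 4

4


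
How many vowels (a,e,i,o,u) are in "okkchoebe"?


Input: okkchoebe
Checking each character:
  'o' at position 0: vowel (running total: 1)
  'k' at position 1: consonant
  'k' at position 2: consonant
  'c' at position 3: consonant
  'h' at position 4: consonant
  'o' at position 5: vowel (running total: 2)
  'e' at position 6: vowel (running total: 3)
  'b' at position 7: consonant
  'e' at position 8: vowel (running total: 4)
Total vowels: 4

4


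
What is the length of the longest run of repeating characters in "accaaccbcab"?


Input: "accaaccbcab"
Scanning for longest run:
  Position 1 ('c'): new char, reset run to 1
  Position 2 ('c'): continues run of 'c', length=2
  Position 3 ('a'): new char, reset run to 1
  Position 4 ('a'): continues run of 'a', length=2
  Position 5 ('c'): new char, reset run to 1
  Position 6 ('c'): continues run of 'c', length=2
  Position 7 ('b'): new char, reset run to 1
  Position 8 ('c'): new char, reset run to 1
  Position 9 ('a'): new char, reset run to 1
  Position 10 ('b'): new char, reset run to 1
Longest run: 'c' with length 2

2


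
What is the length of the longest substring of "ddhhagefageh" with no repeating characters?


Input: "ddhhagefageh"
Sliding window (track last position of each char):
  Position 0 ('d'): window [0,0] length 1 -- new best
  Position 1 ('d'): repeat (last at 0), move window start to 1
  Position 1 ('d'): window [1,1] length 1
  Position 2 ('h'): window [1,2] length 2 -- new best
  Position 3 ('h'): repeat (last at 2), move window start to 3
  Position 3 ('h'): window [3,3] length 1
  Position 4 ('a'): window [3,4] length 2
  Position 5 ('g'): window [3,5] length 3 -- new best
  Position 6 ('e'): window [3,6] length 4 -- new best
  Position 7 ('f'): window [3,7] length 5 -- new best
  Position 8 ('a'): repeat (last at 4), move window start to 5
  Position 8 ('a'): window [5,8] length 4
  Position 9 ('g'): repeat (last at 5), move window start to 6
  Position 9 ('g'): window [6,9] length 4
  Position 10 ('e'): repeat (last at 6), move window start to 7
  Position 10 ('e'): window [7,10] length 4
  Position 11 ('h'): window [7,11] length 5
Longest substring with no repeats: "hagef" with length 5

5


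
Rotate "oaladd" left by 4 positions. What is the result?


Input: "oaladd", rotate left by 4
First 4 characters: "oala"
Remaining characters: "dd"
Concatenate remaining + first: "dd" + "oala" = "ddoala"

ddoala


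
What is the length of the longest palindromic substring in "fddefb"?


Input: "fddefb"
Checking substrings for palindromes:
  [1:3] "dd" (len 2) => palindrome
Longest palindromic substring: "dd" with length 2

2


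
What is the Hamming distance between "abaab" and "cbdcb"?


Comparing "abaab" and "cbdcb" position by position:
  Position 0: 'a' vs 'c' => differ
  Position 1: 'b' vs 'b' => same
  Position 2: 'a' vs 'd' => differ
  Position 3: 'a' vs 'c' => differ
  Position 4: 'b' vs 'b' => same
Total differences (Hamming distance): 3

3


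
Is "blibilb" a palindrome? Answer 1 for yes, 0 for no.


Input: blibilb
Reversed: blibilb
  Compare pos 0 ('b') with pos 6 ('b'): match
  Compare pos 1 ('l') with pos 5 ('l'): match
  Compare pos 2 ('i') with pos 4 ('i'): match
Result: palindrome

1


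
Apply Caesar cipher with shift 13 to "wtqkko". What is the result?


Caesar cipher: shift "wtqkko" by 13
  'w' (pos 22) + 13 = pos 9 = 'j'
  't' (pos 19) + 13 = pos 6 = 'g'
  'q' (pos 16) + 13 = pos 3 = 'd'
  'k' (pos 10) + 13 = pos 23 = 'x'
  'k' (pos 10) + 13 = pos 23 = 'x'
  'o' (pos 14) + 13 = pos 1 = 'b'
Result: jgdxxb

jgdxxb


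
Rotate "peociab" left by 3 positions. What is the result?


Input: "peociab", rotate left by 3
First 3 characters: "peo"
Remaining characters: "ciab"
Concatenate remaining + first: "ciab" + "peo" = "ciabpeo"

ciabpeo


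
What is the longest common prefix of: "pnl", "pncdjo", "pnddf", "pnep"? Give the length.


Words: pnl, pncdjo, pnddf, pnep
  Position 0: all 'p' => match
  Position 1: all 'n' => match
  Position 2: ('l', 'c', 'd', 'e') => mismatch, stop
LCP = "pn" (length 2)

2


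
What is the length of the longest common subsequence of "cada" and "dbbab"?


LCS of "cada" and "dbbab"
DP table:
           d    b    b    a    b
      0    0    0    0    0    0
  c   0    0    0    0    0    0
  a   0    0    0    0    1    1
  d   0    1    1    1    1    1
  a   0    1    1    1    2    2
LCS length = dp[4][5] = 2

2


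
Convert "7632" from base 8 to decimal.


Input: "7632" in base 8
Positional expansion:
  Digit '7' (value 7) x 8^3 = 3584
  Digit '6' (value 6) x 8^2 = 384
  Digit '3' (value 3) x 8^1 = 24
  Digit '2' (value 2) x 8^0 = 2
Sum = 3994

3994


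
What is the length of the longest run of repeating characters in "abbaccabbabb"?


Input: "abbaccabbabb"
Scanning for longest run:
  Position 1 ('b'): new char, reset run to 1
  Position 2 ('b'): continues run of 'b', length=2
  Position 3 ('a'): new char, reset run to 1
  Position 4 ('c'): new char, reset run to 1
  Position 5 ('c'): continues run of 'c', length=2
  Position 6 ('a'): new char, reset run to 1
  Position 7 ('b'): new char, reset run to 1
  Position 8 ('b'): continues run of 'b', length=2
  Position 9 ('a'): new char, reset run to 1
  Position 10 ('b'): new char, reset run to 1
  Position 11 ('b'): continues run of 'b', length=2
Longest run: 'b' with length 2

2


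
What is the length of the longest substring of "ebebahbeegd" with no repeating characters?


Input: "ebebahbeegd"
Sliding window (track last position of each char):
  Position 0 ('e'): window [0,0] length 1 -- new best
  Position 1 ('b'): window [0,1] length 2 -- new best
  Position 2 ('e'): repeat (last at 0), move window start to 1
  Position 2 ('e'): window [1,2] length 2
  Position 3 ('b'): repeat (last at 1), move window start to 2
  Position 3 ('b'): window [2,3] length 2
  Position 4 ('a'): window [2,4] length 3 -- new best
  Position 5 ('h'): window [2,5] length 4 -- new best
  Position 6 ('b'): repeat (last at 3), move window start to 4
  Position 6 ('b'): window [4,6] length 3
  Position 7 ('e'): window [4,7] length 4
  Position 8 ('e'): repeat (last at 7), move window start to 8
  Position 8 ('e'): window [8,8] length 1
  Position 9 ('g'): window [8,9] length 2
  Position 10 ('d'): window [8,10] length 3
Longest substring with no repeats: "ebah" with length 4

4


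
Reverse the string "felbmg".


Input: felbmg
Reading characters right to left:
  Position 5: 'g'
  Position 4: 'm'
  Position 3: 'b'
  Position 2: 'l'
  Position 1: 'e'
  Position 0: 'f'
Reversed: gmblef

gmblef


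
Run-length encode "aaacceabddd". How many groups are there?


Input: aaacceabddd
Scanning for consecutive runs:
  Group 1: 'a' x 3 (positions 0-2)
  Group 2: 'c' x 2 (positions 3-4)
  Group 3: 'e' x 1 (positions 5-5)
  Group 4: 'a' x 1 (positions 6-6)
  Group 5: 'b' x 1 (positions 7-7)
  Group 6: 'd' x 3 (positions 8-10)
Total groups: 6

6


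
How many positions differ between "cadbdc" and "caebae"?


Comparing "cadbdc" and "caebae" position by position:
  Position 0: 'c' vs 'c' => same
  Position 1: 'a' vs 'a' => same
  Position 2: 'd' vs 'e' => DIFFER
  Position 3: 'b' vs 'b' => same
  Position 4: 'd' vs 'a' => DIFFER
  Position 5: 'c' vs 'e' => DIFFER
Positions that differ: 3

3


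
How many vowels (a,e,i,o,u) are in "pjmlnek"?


Input: pjmlnek
Checking each character:
  'p' at position 0: consonant
  'j' at position 1: consonant
  'm' at position 2: consonant
  'l' at position 3: consonant
  'n' at position 4: consonant
  'e' at position 5: vowel (running total: 1)
  'k' at position 6: consonant
Total vowels: 1

1


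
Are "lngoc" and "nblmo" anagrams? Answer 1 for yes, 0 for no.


Strings: "lngoc", "nblmo"
Sorted first:  cglno
Sorted second: blmno
Differ at position 0: 'c' vs 'b' => not anagrams

0


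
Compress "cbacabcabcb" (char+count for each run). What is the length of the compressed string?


Input: cbacabcabcb
Runs:
  'c' x 1 => "c1"
  'b' x 1 => "b1"
  'a' x 1 => "a1"
  'c' x 1 => "c1"
  'a' x 1 => "a1"
  'b' x 1 => "b1"
  'c' x 1 => "c1"
  'a' x 1 => "a1"
  'b' x 1 => "b1"
  'c' x 1 => "c1"
  'b' x 1 => "b1"
Compressed: "c1b1a1c1a1b1c1a1b1c1b1"
Compressed length: 22

22


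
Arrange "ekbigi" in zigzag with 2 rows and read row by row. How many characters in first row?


Zigzag "ekbigi" into 2 rows:
Placing characters:
  'e' => row 0
  'k' => row 1
  'b' => row 0
  'i' => row 1
  'g' => row 0
  'i' => row 1
Rows:
  Row 0: "ebg"
  Row 1: "kii"
First row length: 3

3


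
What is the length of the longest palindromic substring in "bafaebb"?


Input: "bafaebb"
Checking substrings for palindromes:
  [1:4] "afa" (len 3) => palindrome
  [5:7] "bb" (len 2) => palindrome
Longest palindromic substring: "afa" with length 3

3


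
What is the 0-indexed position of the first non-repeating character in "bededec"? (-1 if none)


Input: bededec
Character frequencies:
  'b': 1
  'c': 1
  'd': 2
  'e': 3
Scanning left to right for freq == 1:
  Position 0 ('b'): unique! => answer = 0

0


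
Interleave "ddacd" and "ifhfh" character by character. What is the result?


Interleaving "ddacd" and "ifhfh":
  Position 0: 'd' from first, 'i' from second => "di"
  Position 1: 'd' from first, 'f' from second => "df"
  Position 2: 'a' from first, 'h' from second => "ah"
  Position 3: 'c' from first, 'f' from second => "cf"
  Position 4: 'd' from first, 'h' from second => "dh"
Result: didfahcfdh

didfahcfdh


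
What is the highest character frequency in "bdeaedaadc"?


Input: bdeaedaadc
Character counts:
  'a': 3
  'b': 1
  'c': 1
  'd': 3
  'e': 2
Maximum frequency: 3

3


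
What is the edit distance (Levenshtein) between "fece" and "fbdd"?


Computing edit distance: "fece" -> "fbdd"
DP table:
           f    b    d    d
      0    1    2    3    4
  f   1    0    1    2    3
  e   2    1    1    2    3
  c   3    2    2    2    3
  e   4    3    3    3    3
Edit distance = dp[4][4] = 3

3


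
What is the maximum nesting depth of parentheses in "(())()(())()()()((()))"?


Input: "(())()(())()()()((()))"
Tracking depth:
  Position 0 '(': depth becomes 1
  Position 1 '(': depth becomes 2
  Position 2 ')': depth becomes 1
  Position 3 ')': depth becomes 0
  Position 4 '(': depth becomes 1
  Position 5 ')': depth becomes 0
  Position 6 '(': depth becomes 1
  Position 7 '(': depth becomes 2
  Position 8 ')': depth becomes 1
  Position 9 ')': depth becomes 0
  Position 10 '(': depth becomes 1
  Position 11 ')': depth becomes 0
  Position 12 '(': depth becomes 1
  Position 13 ')': depth becomes 0
  Position 14 '(': depth becomes 1
  Position 15 ')': depth becomes 0
  Position 16 '(': depth becomes 1
  Position 17 '(': depth becomes 2
  Position 18 '(': depth becomes 3
  Position 19 ')': depth becomes 2
  Position 20 ')': depth becomes 1
  Position 21 ')': depth becomes 0
Maximum depth reached: 3

3


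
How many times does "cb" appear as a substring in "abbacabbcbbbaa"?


Searching for "cb" in "abbacabbcbbbaa"
Scanning each position:
  Position 0: "ab" => no
  Position 1: "bb" => no
  Position 2: "ba" => no
  Position 3: "ac" => no
  Position 4: "ca" => no
  Position 5: "ab" => no
  Position 6: "bb" => no
  Position 7: "bc" => no
  Position 8: "cb" => MATCH
  Position 9: "bb" => no
  Position 10: "bb" => no
  Position 11: "ba" => no
  Position 12: "aa" => no
Total occurrences: 1

1


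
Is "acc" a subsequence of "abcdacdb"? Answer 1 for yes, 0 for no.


Check if "acc" is a subsequence of "abcdacdb"
Greedy scan:
  Position 0 ('a'): matches sub[0] = 'a'
  Position 1 ('b'): no match needed
  Position 2 ('c'): matches sub[1] = 'c'
  Position 3 ('d'): no match needed
  Position 4 ('a'): no match needed
  Position 5 ('c'): matches sub[2] = 'c'
  Position 6 ('d'): no match needed
  Position 7 ('b'): no match needed
All 3 characters matched => is a subsequence

1


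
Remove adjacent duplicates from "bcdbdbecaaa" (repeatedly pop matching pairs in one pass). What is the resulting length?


Input: bcdbdbecaaa
Stack-based adjacent duplicate removal:
  Read 'b': push. Stack: b
  Read 'c': push. Stack: bc
  Read 'd': push. Stack: bcd
  Read 'b': push. Stack: bcdb
  Read 'd': push. Stack: bcdbd
  Read 'b': push. Stack: bcdbdb
  Read 'e': push. Stack: bcdbdbe
  Read 'c': push. Stack: bcdbdbec
  Read 'a': push. Stack: bcdbdbeca
  Read 'a': matches stack top 'a' => pop. Stack: bcdbdbec
  Read 'a': push. Stack: bcdbdbeca
Final stack: "bcdbdbeca" (length 9)

9


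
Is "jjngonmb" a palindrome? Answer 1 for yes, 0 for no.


Input: jjngonmb
Reversed: bmnognjj
  Compare pos 0 ('j') with pos 7 ('b'): MISMATCH
  Compare pos 1 ('j') with pos 6 ('m'): MISMATCH
  Compare pos 2 ('n') with pos 5 ('n'): match
  Compare pos 3 ('g') with pos 4 ('o'): MISMATCH
Result: not a palindrome

0


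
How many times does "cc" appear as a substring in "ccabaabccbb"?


Searching for "cc" in "ccabaabccbb"
Scanning each position:
  Position 0: "cc" => MATCH
  Position 1: "ca" => no
  Position 2: "ab" => no
  Position 3: "ba" => no
  Position 4: "aa" => no
  Position 5: "ab" => no
  Position 6: "bc" => no
  Position 7: "cc" => MATCH
  Position 8: "cb" => no
  Position 9: "bb" => no
Total occurrences: 2

2


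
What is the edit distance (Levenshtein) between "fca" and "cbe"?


Computing edit distance: "fca" -> "cbe"
DP table:
           c    b    e
      0    1    2    3
  f   1    1    2    3
  c   2    1    2    3
  a   3    2    2    3
Edit distance = dp[3][3] = 3

3


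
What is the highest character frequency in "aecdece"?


Input: aecdece
Character counts:
  'a': 1
  'c': 2
  'd': 1
  'e': 3
Maximum frequency: 3

3


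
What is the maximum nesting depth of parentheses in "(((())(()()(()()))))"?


Input: "(((())(()()(()()))))"
Tracking depth:
  Position 0 '(': depth becomes 1
  Position 1 '(': depth becomes 2
  Position 2 '(': depth becomes 3
  Position 3 '(': depth becomes 4
  Position 4 ')': depth becomes 3
  Position 5 ')': depth becomes 2
  Position 6 '(': depth becomes 3
  Position 7 '(': depth becomes 4
  Position 8 ')': depth becomes 3
  Position 9 '(': depth becomes 4
  Position 10 ')': depth becomes 3
  Position 11 '(': depth becomes 4
  Position 12 '(': depth becomes 5
  Position 13 ')': depth becomes 4
  Position 14 '(': depth becomes 5
  Position 15 ')': depth becomes 4
  Position 16 ')': depth becomes 3
  Position 17 ')': depth becomes 2
  Position 18 ')': depth becomes 1
  Position 19 ')': depth becomes 0
Maximum depth reached: 5

5


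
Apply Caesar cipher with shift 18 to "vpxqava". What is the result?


Caesar cipher: shift "vpxqava" by 18
  'v' (pos 21) + 18 = pos 13 = 'n'
  'p' (pos 15) + 18 = pos 7 = 'h'
  'x' (pos 23) + 18 = pos 15 = 'p'
  'q' (pos 16) + 18 = pos 8 = 'i'
  'a' (pos 0) + 18 = pos 18 = 's'
  'v' (pos 21) + 18 = pos 13 = 'n'
  'a' (pos 0) + 18 = pos 18 = 's'
Result: nhpisns

nhpisns


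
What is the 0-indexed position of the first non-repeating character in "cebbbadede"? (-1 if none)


Input: cebbbadede
Character frequencies:
  'a': 1
  'b': 3
  'c': 1
  'd': 2
  'e': 3
Scanning left to right for freq == 1:
  Position 0 ('c'): unique! => answer = 0

0


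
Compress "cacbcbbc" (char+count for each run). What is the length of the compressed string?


Input: cacbcbbc
Runs:
  'c' x 1 => "c1"
  'a' x 1 => "a1"
  'c' x 1 => "c1"
  'b' x 1 => "b1"
  'c' x 1 => "c1"
  'b' x 2 => "b2"
  'c' x 1 => "c1"
Compressed: "c1a1c1b1c1b2c1"
Compressed length: 14

14


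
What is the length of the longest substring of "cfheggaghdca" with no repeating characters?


Input: "cfheggaghdca"
Sliding window (track last position of each char):
  Position 0 ('c'): window [0,0] length 1 -- new best
  Position 1 ('f'): window [0,1] length 2 -- new best
  Position 2 ('h'): window [0,2] length 3 -- new best
  Position 3 ('e'): window [0,3] length 4 -- new best
  Position 4 ('g'): window [0,4] length 5 -- new best
  Position 5 ('g'): repeat (last at 4), move window start to 5
  Position 5 ('g'): window [5,5] length 1
  Position 6 ('a'): window [5,6] length 2
  Position 7 ('g'): repeat (last at 5), move window start to 6
  Position 7 ('g'): window [6,7] length 2
  Position 8 ('h'): window [6,8] length 3
  Position 9 ('d'): window [6,9] length 4
  Position 10 ('c'): window [6,10] length 5
  Position 11 ('a'): repeat (last at 6), move window start to 7
  Position 11 ('a'): window [7,11] length 5
Longest substring with no repeats: "cfheg" with length 5

5


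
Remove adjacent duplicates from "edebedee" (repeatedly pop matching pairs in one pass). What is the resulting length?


Input: edebedee
Stack-based adjacent duplicate removal:
  Read 'e': push. Stack: e
  Read 'd': push. Stack: ed
  Read 'e': push. Stack: ede
  Read 'b': push. Stack: edeb
  Read 'e': push. Stack: edebe
  Read 'd': push. Stack: edebed
  Read 'e': push. Stack: edebede
  Read 'e': matches stack top 'e' => pop. Stack: edebed
Final stack: "edebed" (length 6)

6


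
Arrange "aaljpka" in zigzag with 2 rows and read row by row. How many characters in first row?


Zigzag "aaljpka" into 2 rows:
Placing characters:
  'a' => row 0
  'a' => row 1
  'l' => row 0
  'j' => row 1
  'p' => row 0
  'k' => row 1
  'a' => row 0
Rows:
  Row 0: "alpa"
  Row 1: "ajk"
First row length: 4

4


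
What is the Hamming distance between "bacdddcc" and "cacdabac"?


Comparing "bacdddcc" and "cacdabac" position by position:
  Position 0: 'b' vs 'c' => differ
  Position 1: 'a' vs 'a' => same
  Position 2: 'c' vs 'c' => same
  Position 3: 'd' vs 'd' => same
  Position 4: 'd' vs 'a' => differ
  Position 5: 'd' vs 'b' => differ
  Position 6: 'c' vs 'a' => differ
  Position 7: 'c' vs 'c' => same
Total differences (Hamming distance): 4

4


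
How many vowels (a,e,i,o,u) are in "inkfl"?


Input: inkfl
Checking each character:
  'i' at position 0: vowel (running total: 1)
  'n' at position 1: consonant
  'k' at position 2: consonant
  'f' at position 3: consonant
  'l' at position 4: consonant
Total vowels: 1

1


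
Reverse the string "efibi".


Input: efibi
Reading characters right to left:
  Position 4: 'i'
  Position 3: 'b'
  Position 2: 'i'
  Position 1: 'f'
  Position 0: 'e'
Reversed: ibife

ibife


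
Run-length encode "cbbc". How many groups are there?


Input: cbbc
Scanning for consecutive runs:
  Group 1: 'c' x 1 (positions 0-0)
  Group 2: 'b' x 2 (positions 1-2)
  Group 3: 'c' x 1 (positions 3-3)
Total groups: 3

3


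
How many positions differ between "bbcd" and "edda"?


Comparing "bbcd" and "edda" position by position:
  Position 0: 'b' vs 'e' => DIFFER
  Position 1: 'b' vs 'd' => DIFFER
  Position 2: 'c' vs 'd' => DIFFER
  Position 3: 'd' vs 'a' => DIFFER
Positions that differ: 4

4


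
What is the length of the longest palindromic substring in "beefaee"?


Input: "beefaee"
Checking substrings for palindromes:
  [1:3] "ee" (len 2) => palindrome
  [5:7] "ee" (len 2) => palindrome
Longest palindromic substring: "ee" with length 2

2


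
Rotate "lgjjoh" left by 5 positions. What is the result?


Input: "lgjjoh", rotate left by 5
First 5 characters: "lgjjo"
Remaining characters: "h"
Concatenate remaining + first: "h" + "lgjjo" = "hlgjjo"

hlgjjo


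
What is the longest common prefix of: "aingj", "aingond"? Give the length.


Words: aingj, aingond
  Position 0: all 'a' => match
  Position 1: all 'i' => match
  Position 2: all 'n' => match
  Position 3: all 'g' => match
  Position 4: ('j', 'o') => mismatch, stop
LCP = "aing" (length 4)

4


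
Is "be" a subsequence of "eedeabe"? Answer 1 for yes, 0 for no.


Check if "be" is a subsequence of "eedeabe"
Greedy scan:
  Position 0 ('e'): no match needed
  Position 1 ('e'): no match needed
  Position 2 ('d'): no match needed
  Position 3 ('e'): no match needed
  Position 4 ('a'): no match needed
  Position 5 ('b'): matches sub[0] = 'b'
  Position 6 ('e'): matches sub[1] = 'e'
All 2 characters matched => is a subsequence

1


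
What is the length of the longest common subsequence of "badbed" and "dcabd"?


LCS of "badbed" and "dcabd"
DP table:
           d    c    a    b    d
      0    0    0    0    0    0
  b   0    0    0    0    1    1
  a   0    0    0    1    1    1
  d   0    1    1    1    1    2
  b   0    1    1    1    2    2
  e   0    1    1    1    2    2
  d   0    1    1    1    2    3
LCS length = dp[6][5] = 3

3


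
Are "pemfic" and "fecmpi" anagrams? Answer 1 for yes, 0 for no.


Strings: "pemfic", "fecmpi"
Sorted first:  cefimp
Sorted second: cefimp
Sorted forms match => anagrams

1


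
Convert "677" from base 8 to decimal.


Input: "677" in base 8
Positional expansion:
  Digit '6' (value 6) x 8^2 = 384
  Digit '7' (value 7) x 8^1 = 56
  Digit '7' (value 7) x 8^0 = 7
Sum = 447

447


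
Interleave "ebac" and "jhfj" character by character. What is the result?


Interleaving "ebac" and "jhfj":
  Position 0: 'e' from first, 'j' from second => "ej"
  Position 1: 'b' from first, 'h' from second => "bh"
  Position 2: 'a' from first, 'f' from second => "af"
  Position 3: 'c' from first, 'j' from second => "cj"
Result: ejbhafcj

ejbhafcj


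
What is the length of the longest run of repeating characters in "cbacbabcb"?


Input: "cbacbabcb"
Scanning for longest run:
  Position 1 ('b'): new char, reset run to 1
  Position 2 ('a'): new char, reset run to 1
  Position 3 ('c'): new char, reset run to 1
  Position 4 ('b'): new char, reset run to 1
  Position 5 ('a'): new char, reset run to 1
  Position 6 ('b'): new char, reset run to 1
  Position 7 ('c'): new char, reset run to 1
  Position 8 ('b'): new char, reset run to 1
Longest run: 'c' with length 1

1


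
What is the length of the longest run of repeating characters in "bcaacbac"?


Input: "bcaacbac"
Scanning for longest run:
  Position 1 ('c'): new char, reset run to 1
  Position 2 ('a'): new char, reset run to 1
  Position 3 ('a'): continues run of 'a', length=2
  Position 4 ('c'): new char, reset run to 1
  Position 5 ('b'): new char, reset run to 1
  Position 6 ('a'): new char, reset run to 1
  Position 7 ('c'): new char, reset run to 1
Longest run: 'a' with length 2

2


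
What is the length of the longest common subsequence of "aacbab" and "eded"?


LCS of "aacbab" and "eded"
DP table:
           e    d    e    d
      0    0    0    0    0
  a   0    0    0    0    0
  a   0    0    0    0    0
  c   0    0    0    0    0
  b   0    0    0    0    0
  a   0    0    0    0    0
  b   0    0    0    0    0
LCS length = dp[6][4] = 0

0


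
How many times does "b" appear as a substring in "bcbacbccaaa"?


Searching for "b" in "bcbacbccaaa"
Scanning each position:
  Position 0: "b" => MATCH
  Position 1: "c" => no
  Position 2: "b" => MATCH
  Position 3: "a" => no
  Position 4: "c" => no
  Position 5: "b" => MATCH
  Position 6: "c" => no
  Position 7: "c" => no
  Position 8: "a" => no
  Position 9: "a" => no
  Position 10: "a" => no
Total occurrences: 3

3


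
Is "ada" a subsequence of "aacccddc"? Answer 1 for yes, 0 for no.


Check if "ada" is a subsequence of "aacccddc"
Greedy scan:
  Position 0 ('a'): matches sub[0] = 'a'
  Position 1 ('a'): no match needed
  Position 2 ('c'): no match needed
  Position 3 ('c'): no match needed
  Position 4 ('c'): no match needed
  Position 5 ('d'): matches sub[1] = 'd'
  Position 6 ('d'): no match needed
  Position 7 ('c'): no match needed
Only matched 2/3 characters => not a subsequence

0


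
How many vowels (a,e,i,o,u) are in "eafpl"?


Input: eafpl
Checking each character:
  'e' at position 0: vowel (running total: 1)
  'a' at position 1: vowel (running total: 2)
  'f' at position 2: consonant
  'p' at position 3: consonant
  'l' at position 4: consonant
Total vowels: 2

2


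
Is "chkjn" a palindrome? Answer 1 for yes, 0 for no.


Input: chkjn
Reversed: njkhc
  Compare pos 0 ('c') with pos 4 ('n'): MISMATCH
  Compare pos 1 ('h') with pos 3 ('j'): MISMATCH
Result: not a palindrome

0


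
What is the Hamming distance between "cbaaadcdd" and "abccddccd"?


Comparing "cbaaadcdd" and "abccddccd" position by position:
  Position 0: 'c' vs 'a' => differ
  Position 1: 'b' vs 'b' => same
  Position 2: 'a' vs 'c' => differ
  Position 3: 'a' vs 'c' => differ
  Position 4: 'a' vs 'd' => differ
  Position 5: 'd' vs 'd' => same
  Position 6: 'c' vs 'c' => same
  Position 7: 'd' vs 'c' => differ
  Position 8: 'd' vs 'd' => same
Total differences (Hamming distance): 5

5


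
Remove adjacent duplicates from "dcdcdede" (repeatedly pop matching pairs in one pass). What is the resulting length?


Input: dcdcdede
Stack-based adjacent duplicate removal:
  Read 'd': push. Stack: d
  Read 'c': push. Stack: dc
  Read 'd': push. Stack: dcd
  Read 'c': push. Stack: dcdc
  Read 'd': push. Stack: dcdcd
  Read 'e': push. Stack: dcdcde
  Read 'd': push. Stack: dcdcded
  Read 'e': push. Stack: dcdcdede
Final stack: "dcdcdede" (length 8)

8


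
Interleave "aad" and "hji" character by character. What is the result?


Interleaving "aad" and "hji":
  Position 0: 'a' from first, 'h' from second => "ah"
  Position 1: 'a' from first, 'j' from second => "aj"
  Position 2: 'd' from first, 'i' from second => "di"
Result: ahajdi

ahajdi


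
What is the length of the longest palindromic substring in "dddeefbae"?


Input: "dddeefbae"
Checking substrings for palindromes:
  [0:3] "ddd" (len 3) => palindrome
  [0:2] "dd" (len 2) => palindrome
  [1:3] "dd" (len 2) => palindrome
  [3:5] "ee" (len 2) => palindrome
Longest palindromic substring: "ddd" with length 3

3


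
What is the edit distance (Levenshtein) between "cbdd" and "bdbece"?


Computing edit distance: "cbdd" -> "bdbece"
DP table:
           b    d    b    e    c    e
      0    1    2    3    4    5    6
  c   1    1    2    3    4    4    5
  b   2    1    2    2    3    4    5
  d   3    2    1    2    3    4    5
  d   4    3    2    2    3    4    5
Edit distance = dp[4][6] = 5

5


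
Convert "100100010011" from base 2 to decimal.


Input: "100100010011" in base 2
Positional expansion:
  Digit '1' (value 1) x 2^11 = 2048
  Digit '0' (value 0) x 2^10 = 0
  Digit '0' (value 0) x 2^9 = 0
  Digit '1' (value 1) x 2^8 = 256
  Digit '0' (value 0) x 2^7 = 0
  Digit '0' (value 0) x 2^6 = 0
  Digit '0' (value 0) x 2^5 = 0
  Digit '1' (value 1) x 2^4 = 16
  Digit '0' (value 0) x 2^3 = 0
  Digit '0' (value 0) x 2^2 = 0
  Digit '1' (value 1) x 2^1 = 2
  Digit '1' (value 1) x 2^0 = 1
Sum = 2323

2323


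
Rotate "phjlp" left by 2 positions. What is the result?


Input: "phjlp", rotate left by 2
First 2 characters: "ph"
Remaining characters: "jlp"
Concatenate remaining + first: "jlp" + "ph" = "jlpph"

jlpph


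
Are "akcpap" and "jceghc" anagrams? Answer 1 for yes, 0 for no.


Strings: "akcpap", "jceghc"
Sorted first:  aackpp
Sorted second: cceghj
Differ at position 0: 'a' vs 'c' => not anagrams

0


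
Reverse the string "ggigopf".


Input: ggigopf
Reading characters right to left:
  Position 6: 'f'
  Position 5: 'p'
  Position 4: 'o'
  Position 3: 'g'
  Position 2: 'i'
  Position 1: 'g'
  Position 0: 'g'
Reversed: fpogigg

fpogigg


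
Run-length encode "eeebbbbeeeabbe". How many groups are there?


Input: eeebbbbeeeabbe
Scanning for consecutive runs:
  Group 1: 'e' x 3 (positions 0-2)
  Group 2: 'b' x 4 (positions 3-6)
  Group 3: 'e' x 3 (positions 7-9)
  Group 4: 'a' x 1 (positions 10-10)
  Group 5: 'b' x 2 (positions 11-12)
  Group 6: 'e' x 1 (positions 13-13)
Total groups: 6

6


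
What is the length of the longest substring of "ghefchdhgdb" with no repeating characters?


Input: "ghefchdhgdb"
Sliding window (track last position of each char):
  Position 0 ('g'): window [0,0] length 1 -- new best
  Position 1 ('h'): window [0,1] length 2 -- new best
  Position 2 ('e'): window [0,2] length 3 -- new best
  Position 3 ('f'): window [0,3] length 4 -- new best
  Position 4 ('c'): window [0,4] length 5 -- new best
  Position 5 ('h'): repeat (last at 1), move window start to 2
  Position 5 ('h'): window [2,5] length 4
  Position 6 ('d'): window [2,6] length 5
  Position 7 ('h'): repeat (last at 5), move window start to 6
  Position 7 ('h'): window [6,7] length 2
  Position 8 ('g'): window [6,8] length 3
  Position 9 ('d'): repeat (last at 6), move window start to 7
  Position 9 ('d'): window [7,9] length 3
  Position 10 ('b'): window [7,10] length 4
Longest substring with no repeats: "ghefc" with length 5

5


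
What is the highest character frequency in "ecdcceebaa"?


Input: ecdcceebaa
Character counts:
  'a': 2
  'b': 1
  'c': 3
  'd': 1
  'e': 3
Maximum frequency: 3

3


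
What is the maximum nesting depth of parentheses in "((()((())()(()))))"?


Input: "((()((())()(()))))"
Tracking depth:
  Position 0 '(': depth becomes 1
  Position 1 '(': depth becomes 2
  Position 2 '(': depth becomes 3
  Position 3 ')': depth becomes 2
  Position 4 '(': depth becomes 3
  Position 5 '(': depth becomes 4
  Position 6 '(': depth becomes 5
  Position 7 ')': depth becomes 4
  Position 8 ')': depth becomes 3
  Position 9 '(': depth becomes 4
  Position 10 ')': depth becomes 3
  Position 11 '(': depth becomes 4
  Position 12 '(': depth becomes 5
  Position 13 ')': depth becomes 4
  Position 14 ')': depth becomes 3
  Position 15 ')': depth becomes 2
  Position 16 ')': depth becomes 1
  Position 17 ')': depth becomes 0
Maximum depth reached: 5

5


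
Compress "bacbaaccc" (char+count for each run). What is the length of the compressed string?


Input: bacbaaccc
Runs:
  'b' x 1 => "b1"
  'a' x 1 => "a1"
  'c' x 1 => "c1"
  'b' x 1 => "b1"
  'a' x 2 => "a2"
  'c' x 3 => "c3"
Compressed: "b1a1c1b1a2c3"
Compressed length: 12

12


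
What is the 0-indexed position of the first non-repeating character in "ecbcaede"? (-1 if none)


Input: ecbcaede
Character frequencies:
  'a': 1
  'b': 1
  'c': 2
  'd': 1
  'e': 3
Scanning left to right for freq == 1:
  Position 0 ('e'): freq=3, skip
  Position 1 ('c'): freq=2, skip
  Position 2 ('b'): unique! => answer = 2

2


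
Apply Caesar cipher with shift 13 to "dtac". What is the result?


Caesar cipher: shift "dtac" by 13
  'd' (pos 3) + 13 = pos 16 = 'q'
  't' (pos 19) + 13 = pos 6 = 'g'
  'a' (pos 0) + 13 = pos 13 = 'n'
  'c' (pos 2) + 13 = pos 15 = 'p'
Result: qgnp

qgnp


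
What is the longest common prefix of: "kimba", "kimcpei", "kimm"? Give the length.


Words: kimba, kimcpei, kimm
  Position 0: all 'k' => match
  Position 1: all 'i' => match
  Position 2: all 'm' => match
  Position 3: ('b', 'c', 'm') => mismatch, stop
LCP = "kim" (length 3)

3


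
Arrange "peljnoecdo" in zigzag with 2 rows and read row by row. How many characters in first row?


Zigzag "peljnoecdo" into 2 rows:
Placing characters:
  'p' => row 0
  'e' => row 1
  'l' => row 0
  'j' => row 1
  'n' => row 0
  'o' => row 1
  'e' => row 0
  'c' => row 1
  'd' => row 0
  'o' => row 1
Rows:
  Row 0: "plned"
  Row 1: "ejoco"
First row length: 5

5


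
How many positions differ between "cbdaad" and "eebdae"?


Comparing "cbdaad" and "eebdae" position by position:
  Position 0: 'c' vs 'e' => DIFFER
  Position 1: 'b' vs 'e' => DIFFER
  Position 2: 'd' vs 'b' => DIFFER
  Position 3: 'a' vs 'd' => DIFFER
  Position 4: 'a' vs 'a' => same
  Position 5: 'd' vs 'e' => DIFFER
Positions that differ: 5

5


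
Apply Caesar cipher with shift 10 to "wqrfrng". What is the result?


Caesar cipher: shift "wqrfrng" by 10
  'w' (pos 22) + 10 = pos 6 = 'g'
  'q' (pos 16) + 10 = pos 0 = 'a'
  'r' (pos 17) + 10 = pos 1 = 'b'
  'f' (pos 5) + 10 = pos 15 = 'p'
  'r' (pos 17) + 10 = pos 1 = 'b'
  'n' (pos 13) + 10 = pos 23 = 'x'
  'g' (pos 6) + 10 = pos 16 = 'q'
Result: gabpbxq

gabpbxq


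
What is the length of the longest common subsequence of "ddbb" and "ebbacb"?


LCS of "ddbb" and "ebbacb"
DP table:
           e    b    b    a    c    b
      0    0    0    0    0    0    0
  d   0    0    0    0    0    0    0
  d   0    0    0    0    0    0    0
  b   0    0    1    1    1    1    1
  b   0    0    1    2    2    2    2
LCS length = dp[4][6] = 2

2


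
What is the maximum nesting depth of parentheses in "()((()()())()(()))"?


Input: "()((()()())()(()))"
Tracking depth:
  Position 0 '(': depth becomes 1
  Position 1 ')': depth becomes 0
  Position 2 '(': depth becomes 1
  Position 3 '(': depth becomes 2
  Position 4 '(': depth becomes 3
  Position 5 ')': depth becomes 2
  Position 6 '(': depth becomes 3
  Position 7 ')': depth becomes 2
  Position 8 '(': depth becomes 3
  Position 9 ')': depth becomes 2
  Position 10 ')': depth becomes 1
  Position 11 '(': depth becomes 2
  Position 12 ')': depth becomes 1
  Position 13 '(': depth becomes 2
  Position 14 '(': depth becomes 3
  Position 15 ')': depth becomes 2
  Position 16 ')': depth becomes 1
  Position 17 ')': depth becomes 0
Maximum depth reached: 3

3


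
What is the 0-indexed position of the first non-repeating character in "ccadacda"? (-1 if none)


Input: ccadacda
Character frequencies:
  'a': 3
  'c': 3
  'd': 2
Scanning left to right for freq == 1:
  Position 0 ('c'): freq=3, skip
  Position 1 ('c'): freq=3, skip
  Position 2 ('a'): freq=3, skip
  Position 3 ('d'): freq=2, skip
  Position 4 ('a'): freq=3, skip
  Position 5 ('c'): freq=3, skip
  Position 6 ('d'): freq=2, skip
  Position 7 ('a'): freq=3, skip
  No unique character found => answer = -1

-1


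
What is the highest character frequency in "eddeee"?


Input: eddeee
Character counts:
  'd': 2
  'e': 4
Maximum frequency: 4

4


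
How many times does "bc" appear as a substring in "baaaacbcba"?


Searching for "bc" in "baaaacbcba"
Scanning each position:
  Position 0: "ba" => no
  Position 1: "aa" => no
  Position 2: "aa" => no
  Position 3: "aa" => no
  Position 4: "ac" => no
  Position 5: "cb" => no
  Position 6: "bc" => MATCH
  Position 7: "cb" => no
  Position 8: "ba" => no
Total occurrences: 1

1


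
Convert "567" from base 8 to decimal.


Input: "567" in base 8
Positional expansion:
  Digit '5' (value 5) x 8^2 = 320
  Digit '6' (value 6) x 8^1 = 48
  Digit '7' (value 7) x 8^0 = 7
Sum = 375

375


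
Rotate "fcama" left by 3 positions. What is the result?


Input: "fcama", rotate left by 3
First 3 characters: "fca"
Remaining characters: "ma"
Concatenate remaining + first: "ma" + "fca" = "mafca"

mafca


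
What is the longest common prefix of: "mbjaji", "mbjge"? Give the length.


Words: mbjaji, mbjge
  Position 0: all 'm' => match
  Position 1: all 'b' => match
  Position 2: all 'j' => match
  Position 3: ('a', 'g') => mismatch, stop
LCP = "mbj" (length 3)

3


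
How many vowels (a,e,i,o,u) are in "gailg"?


Input: gailg
Checking each character:
  'g' at position 0: consonant
  'a' at position 1: vowel (running total: 1)
  'i' at position 2: vowel (running total: 2)
  'l' at position 3: consonant
  'g' at position 4: consonant
Total vowels: 2

2


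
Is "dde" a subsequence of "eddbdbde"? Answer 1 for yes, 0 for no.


Check if "dde" is a subsequence of "eddbdbde"
Greedy scan:
  Position 0 ('e'): no match needed
  Position 1 ('d'): matches sub[0] = 'd'
  Position 2 ('d'): matches sub[1] = 'd'
  Position 3 ('b'): no match needed
  Position 4 ('d'): no match needed
  Position 5 ('b'): no match needed
  Position 6 ('d'): no match needed
  Position 7 ('e'): matches sub[2] = 'e'
All 3 characters matched => is a subsequence

1


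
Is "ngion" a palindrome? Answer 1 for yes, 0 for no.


Input: ngion
Reversed: noign
  Compare pos 0 ('n') with pos 4 ('n'): match
  Compare pos 1 ('g') with pos 3 ('o'): MISMATCH
Result: not a palindrome

0


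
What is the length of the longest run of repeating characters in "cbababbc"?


Input: "cbababbc"
Scanning for longest run:
  Position 1 ('b'): new char, reset run to 1
  Position 2 ('a'): new char, reset run to 1
  Position 3 ('b'): new char, reset run to 1
  Position 4 ('a'): new char, reset run to 1
  Position 5 ('b'): new char, reset run to 1
  Position 6 ('b'): continues run of 'b', length=2
  Position 7 ('c'): new char, reset run to 1
Longest run: 'b' with length 2

2


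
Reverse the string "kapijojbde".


Input: kapijojbde
Reading characters right to left:
  Position 9: 'e'
  Position 8: 'd'
  Position 7: 'b'
  Position 6: 'j'
  Position 5: 'o'
  Position 4: 'j'
  Position 3: 'i'
  Position 2: 'p'
  Position 1: 'a'
  Position 0: 'k'
Reversed: edbjojipak

edbjojipak


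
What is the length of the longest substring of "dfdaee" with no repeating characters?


Input: "dfdaee"
Sliding window (track last position of each char):
  Position 0 ('d'): window [0,0] length 1 -- new best
  Position 1 ('f'): window [0,1] length 2 -- new best
  Position 2 ('d'): repeat (last at 0), move window start to 1
  Position 2 ('d'): window [1,2] length 2
  Position 3 ('a'): window [1,3] length 3 -- new best
  Position 4 ('e'): window [1,4] length 4 -- new best
  Position 5 ('e'): repeat (last at 4), move window start to 5
  Position 5 ('e'): window [5,5] length 1
Longest substring with no repeats: "fdae" with length 4

4


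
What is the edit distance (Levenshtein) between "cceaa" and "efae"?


Computing edit distance: "cceaa" -> "efae"
DP table:
           e    f    a    e
      0    1    2    3    4
  c   1    1    2    3    4
  c   2    2    2    3    4
  e   3    2    3    3    3
  a   4    3    3    3    4
  a   5    4    4    3    4
Edit distance = dp[5][4] = 4

4


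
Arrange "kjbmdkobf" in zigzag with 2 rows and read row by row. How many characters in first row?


Zigzag "kjbmdkobf" into 2 rows:
Placing characters:
  'k' => row 0
  'j' => row 1
  'b' => row 0
  'm' => row 1
  'd' => row 0
  'k' => row 1
  'o' => row 0
  'b' => row 1
  'f' => row 0
Rows:
  Row 0: "kbdof"
  Row 1: "jmkb"
First row length: 5

5


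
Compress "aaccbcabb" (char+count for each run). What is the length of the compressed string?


Input: aaccbcabb
Runs:
  'a' x 2 => "a2"
  'c' x 2 => "c2"
  'b' x 1 => "b1"
  'c' x 1 => "c1"
  'a' x 1 => "a1"
  'b' x 2 => "b2"
Compressed: "a2c2b1c1a1b2"
Compressed length: 12

12


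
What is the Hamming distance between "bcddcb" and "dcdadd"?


Comparing "bcddcb" and "dcdadd" position by position:
  Position 0: 'b' vs 'd' => differ
  Position 1: 'c' vs 'c' => same
  Position 2: 'd' vs 'd' => same
  Position 3: 'd' vs 'a' => differ
  Position 4: 'c' vs 'd' => differ
  Position 5: 'b' vs 'd' => differ
Total differences (Hamming distance): 4

4


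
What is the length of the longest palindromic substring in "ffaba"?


Input: "ffaba"
Checking substrings for palindromes:
  [2:5] "aba" (len 3) => palindrome
  [0:2] "ff" (len 2) => palindrome
Longest palindromic substring: "aba" with length 3

3


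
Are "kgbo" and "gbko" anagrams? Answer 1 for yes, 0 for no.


Strings: "kgbo", "gbko"
Sorted first:  bgko
Sorted second: bgko
Sorted forms match => anagrams

1


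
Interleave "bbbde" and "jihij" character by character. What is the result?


Interleaving "bbbde" and "jihij":
  Position 0: 'b' from first, 'j' from second => "bj"
  Position 1: 'b' from first, 'i' from second => "bi"
  Position 2: 'b' from first, 'h' from second => "bh"
  Position 3: 'd' from first, 'i' from second => "di"
  Position 4: 'e' from first, 'j' from second => "ej"
Result: bjbibhdiej

bjbibhdiej
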